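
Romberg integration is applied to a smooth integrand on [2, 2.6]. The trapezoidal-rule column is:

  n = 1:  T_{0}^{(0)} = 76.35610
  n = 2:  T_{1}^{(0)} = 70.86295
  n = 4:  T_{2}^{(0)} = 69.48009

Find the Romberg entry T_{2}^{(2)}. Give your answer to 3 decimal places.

Richardson extrapolation on the trapezoidal column (denominator 4−1=3):
T_{1}^{(1)} = 70.86295 + (70.86295 − 76.35610)/3 = 69.03190
T_{2}^{(1)} = 69.48009 + (69.48009 − 70.86295)/3 = 69.01914
T_{2}^{(2)} = 69.01914 + (69.01914 − 69.03190)/15 = 69.01829

69.018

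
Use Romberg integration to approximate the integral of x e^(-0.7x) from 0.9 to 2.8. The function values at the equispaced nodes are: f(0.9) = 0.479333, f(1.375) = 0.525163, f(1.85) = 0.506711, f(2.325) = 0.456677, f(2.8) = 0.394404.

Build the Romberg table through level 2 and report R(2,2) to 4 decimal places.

0.9208

R(0,0) (trapezoid, 1 panel, h=1.9000): 0.830050
R(1,0) (trapezoid, 2 panels, h=0.9500): 0.896401
R(2,0) (trapezoid, 4 panels, h=0.4750): 0.914574
R(1,1) = 0.896401 + (0.896401 − 0.830050)/3 = 0.918518
R(2,1) = 0.914574 + (0.914574 − 0.896401)/3 = 0.920632
R(2,2) = 0.920632 + (0.920632 − 0.918518)/15 = 0.920773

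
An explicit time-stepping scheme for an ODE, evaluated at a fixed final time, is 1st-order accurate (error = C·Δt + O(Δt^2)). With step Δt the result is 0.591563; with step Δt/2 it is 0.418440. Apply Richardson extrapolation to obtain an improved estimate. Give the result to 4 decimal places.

0.2453

The leading error scales as Δt; refining by a factor of 2 reduces it by 2^1 = 2.
Extrapolated value = (2·A(Δt/2) − A(Δt)) / (2 − 1)
= (2·0.418440 − 0.591563) / 1
= 0.245317 / 1 = 0.245317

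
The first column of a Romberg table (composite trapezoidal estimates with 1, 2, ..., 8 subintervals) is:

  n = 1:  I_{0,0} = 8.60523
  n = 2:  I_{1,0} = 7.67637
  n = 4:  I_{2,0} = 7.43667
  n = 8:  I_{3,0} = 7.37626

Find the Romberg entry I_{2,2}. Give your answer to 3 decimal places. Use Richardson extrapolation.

I_{1,1} = (4·7.67637 − 8.60523) / 3 = 7.36675
I_{2,1} = 7.43667 + (7.43667 − 7.67637)/3 = 7.35677
I_{2,2} = (16·7.35677 − 7.36675) / 15 = 7.35610

7.356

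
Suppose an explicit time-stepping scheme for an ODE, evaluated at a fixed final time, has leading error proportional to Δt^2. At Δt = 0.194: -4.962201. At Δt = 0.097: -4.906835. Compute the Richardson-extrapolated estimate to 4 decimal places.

-4.8884

Extrapolated value = (4·A(Δt/2) − A(Δt)) / (4 − 1)
= (4·(-4.906835) − (-4.962201)) / 3
= -14.665139 / 3 = -4.888380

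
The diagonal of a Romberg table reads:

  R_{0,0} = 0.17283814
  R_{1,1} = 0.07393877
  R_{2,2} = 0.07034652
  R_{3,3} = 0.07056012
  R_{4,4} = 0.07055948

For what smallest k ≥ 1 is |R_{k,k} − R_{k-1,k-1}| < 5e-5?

|R_{1,1} − R_{0,0}| = 0.09889937 ≥ 5e-5
|R_{2,2} − R_{1,1}| = 0.00359225 ≥ 5e-5
|R_{3,3} − R_{2,2}| = 0.00021360 ≥ 5e-5
|R_{4,4} − R_{3,3}| = 0.00000064 < 5e-5

k = 4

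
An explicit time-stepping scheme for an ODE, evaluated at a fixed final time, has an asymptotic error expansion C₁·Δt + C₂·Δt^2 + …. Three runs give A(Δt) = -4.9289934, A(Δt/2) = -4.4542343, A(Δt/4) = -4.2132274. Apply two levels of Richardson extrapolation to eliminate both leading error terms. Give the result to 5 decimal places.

-3.96980

First eliminate the Δt term (factor 2^1 = 2):
  B₁ = (2·(-4.4542343) − (-4.9289934))/1 = -3.9794752
  B₂ = (2·(-4.2132274) − (-4.4542343))/1 = -3.9722205
Then eliminate the Δt^2 term (factor 2^2 = 4):
  (4·(-3.9722205) − (-3.9794752))/3 = -3.9698023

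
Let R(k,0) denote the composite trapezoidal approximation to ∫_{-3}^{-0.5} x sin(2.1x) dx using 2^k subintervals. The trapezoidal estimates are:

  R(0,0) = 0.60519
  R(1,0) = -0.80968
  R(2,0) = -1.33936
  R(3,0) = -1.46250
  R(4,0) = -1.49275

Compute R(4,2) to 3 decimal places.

R(3,1) = -1.46250 + (-1.46250 − (-1.33936))/3 = -1.50355
R(4,1) = (4·(-1.49275) − (-1.46250)) / 3 = -1.50283
R(4,2) = (16·(-1.50283) − (-1.50355)) / 15 = -1.50278

-1.503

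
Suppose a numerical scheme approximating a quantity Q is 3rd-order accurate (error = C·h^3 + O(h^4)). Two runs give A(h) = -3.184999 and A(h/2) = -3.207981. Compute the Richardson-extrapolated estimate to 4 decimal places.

-3.2113

Extrapolated value = (8·A(h/2) − A(h)) / (8 − 1)
= (8·(-3.207981) − (-3.184999)) / 7
= -22.478849 / 7 = -3.211264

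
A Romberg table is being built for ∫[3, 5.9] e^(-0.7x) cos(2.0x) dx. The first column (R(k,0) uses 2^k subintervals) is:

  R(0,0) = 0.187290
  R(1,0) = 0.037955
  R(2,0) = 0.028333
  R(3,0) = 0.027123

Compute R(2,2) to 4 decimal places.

0.0276

Richardson extrapolation on the trapezoidal column (denominator 4−1=3):
R(1,1) = (4·0.037955 − 0.187290) / 3 = -0.011823
R(2,1) = 0.028333 + (0.028333 − 0.037955)/3 = 0.025126
R(2,2) = 0.025126 + (0.025126 − (-0.011823))/15 = 0.027589
(Column j=1 coincides with Simpson's rule on the same nodes.)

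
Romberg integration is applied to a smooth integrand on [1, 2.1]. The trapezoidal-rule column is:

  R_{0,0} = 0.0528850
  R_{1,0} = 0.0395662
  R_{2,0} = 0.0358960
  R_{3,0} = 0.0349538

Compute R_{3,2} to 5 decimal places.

R_{2,1} = 0.0358960 + (0.0358960 − 0.0395662)/3 = 0.0346726
R_{3,1} = (4·0.0349538 − 0.0358960) / 3 = 0.0346397
R_{3,2} = 0.0346397 + (0.0346397 − 0.0346726)/15 = 0.0346375

0.03464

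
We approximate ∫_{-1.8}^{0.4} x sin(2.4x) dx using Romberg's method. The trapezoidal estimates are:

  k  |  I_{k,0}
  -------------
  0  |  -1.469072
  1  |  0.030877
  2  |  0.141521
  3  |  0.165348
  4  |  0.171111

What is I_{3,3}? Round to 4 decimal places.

0.1732

I_{1,1} = (4·0.030877 − (-1.469072)) / 3 = 0.530860
I_{2,1} = 0.141521 + (0.141521 − 0.030877)/3 = 0.178402
I_{3,1} = 0.165348 + (0.165348 − 0.141521)/3 = 0.173290
I_{2,2} = 0.178402 + (0.178402 − 0.530860)/15 = 0.154905
I_{3,2} = 0.173290 + (0.173290 − 0.178402)/15 = 0.172949
I_{3,3} = (64·0.172949 − 0.154905) / 63 = 0.173235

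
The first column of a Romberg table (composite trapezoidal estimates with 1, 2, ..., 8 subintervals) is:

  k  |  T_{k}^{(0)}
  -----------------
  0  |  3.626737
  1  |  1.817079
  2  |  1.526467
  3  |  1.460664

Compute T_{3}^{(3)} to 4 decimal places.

1.4393

Richardson extrapolation on the trapezoidal column (denominator 4−1=3):
T_{1}^{(1)} = 1.817079 + (1.817079 − 3.626737)/3 = 1.213860
T_{2}^{(1)} = 1.526467 + (1.526467 − 1.817079)/3 = 1.429596
T_{3}^{(1)} = 1.460664 + (1.460664 − 1.526467)/3 = 1.438730
T_{2}^{(2)} = 1.429596 + (1.429596 − 1.213860)/15 = 1.443978
T_{3}^{(2)} = (16·1.438730 − 1.429596) / 15 = 1.439339
T_{3}^{(3)} = (64·1.439339 − 1.443978) / 63 = 1.439265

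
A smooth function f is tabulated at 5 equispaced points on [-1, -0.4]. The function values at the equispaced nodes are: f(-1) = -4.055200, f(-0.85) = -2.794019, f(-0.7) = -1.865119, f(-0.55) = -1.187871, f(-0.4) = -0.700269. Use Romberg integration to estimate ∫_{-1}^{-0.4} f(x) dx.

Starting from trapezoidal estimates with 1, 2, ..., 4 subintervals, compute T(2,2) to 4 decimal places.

T(0,0) (trapezoid, 1 panel, h=0.6000): -1.426641
T(1,0) (trapezoid, 2 panels, h=0.3000): -1.272856
T(2,0) (trapezoid, 4 panels, h=0.1500): -1.233712
T(1,1) = -1.272856 + (-1.272856 − (-1.426641))/3 = -1.221594
T(2,1) = -1.233712 + (-1.233712 − (-1.272856))/3 = -1.220664
T(2,2) = -1.220664 + (-1.220664 − (-1.221594))/15 = -1.220602

-1.2206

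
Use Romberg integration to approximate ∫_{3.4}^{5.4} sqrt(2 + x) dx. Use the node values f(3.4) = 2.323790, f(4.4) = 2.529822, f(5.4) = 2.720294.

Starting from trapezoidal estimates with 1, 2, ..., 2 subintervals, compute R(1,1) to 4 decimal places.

5.0545

R(0,0) (trapezoid, 1 panel, h=2.0000): 5.044084
R(1,0) (trapezoid, 2 panels, h=1.0000): 5.051864
R(1,1) = 5.051864 + (5.051864 − 5.044084)/3 = 5.054457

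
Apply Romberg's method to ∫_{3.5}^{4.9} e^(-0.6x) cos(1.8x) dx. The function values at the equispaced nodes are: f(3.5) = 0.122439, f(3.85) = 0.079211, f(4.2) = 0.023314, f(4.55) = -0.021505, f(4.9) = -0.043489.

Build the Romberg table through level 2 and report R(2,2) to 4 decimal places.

0.0417

R(0,0) (trapezoid, 1 panel, h=1.4000): 0.055265
R(1,0) (trapezoid, 2 panels, h=0.7000): 0.043952
R(2,0) (trapezoid, 4 panels, h=0.3500): 0.042173
R(1,1) = 0.043952 + (0.043952 − 0.055265)/3 = 0.040181
R(2,1) = 0.042173 + (0.042173 − 0.043952)/3 = 0.041580
R(2,2) = 0.041580 + (0.041580 − 0.040181)/15 = 0.041673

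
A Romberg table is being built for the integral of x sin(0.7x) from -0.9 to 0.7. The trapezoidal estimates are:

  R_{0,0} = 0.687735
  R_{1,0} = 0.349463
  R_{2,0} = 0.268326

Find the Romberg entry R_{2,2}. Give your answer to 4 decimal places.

0.2416

Richardson extrapolation on the trapezoidal column (denominator 4−1=3):
R_{1,1} = 0.349463 + (0.349463 − 0.687735)/3 = 0.236706
R_{2,1} = (4·0.268326 − 0.349463) / 3 = 0.241280
R_{2,2} = 0.241280 + (0.241280 − 0.236706)/15 = 0.241585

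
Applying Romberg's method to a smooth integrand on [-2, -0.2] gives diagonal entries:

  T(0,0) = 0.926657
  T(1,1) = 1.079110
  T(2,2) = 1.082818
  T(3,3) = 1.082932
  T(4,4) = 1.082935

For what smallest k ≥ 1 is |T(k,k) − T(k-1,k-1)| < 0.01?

|T(1,1) − T(0,0)| = 0.152453 ≥ 0.01
|T(2,2) − T(1,1)| = 0.003708 < 0.01

k = 2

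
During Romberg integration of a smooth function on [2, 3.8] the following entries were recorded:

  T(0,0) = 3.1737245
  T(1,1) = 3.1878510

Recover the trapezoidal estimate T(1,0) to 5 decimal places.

3.18432

From T(1,1) = (4·T(1,0) − T(0,0))/3, solve for T(1,0):
4·T(1,0) = 3·3.1878510 + 3.1737245 = 12.7372775
T(1,0) = 3.1843194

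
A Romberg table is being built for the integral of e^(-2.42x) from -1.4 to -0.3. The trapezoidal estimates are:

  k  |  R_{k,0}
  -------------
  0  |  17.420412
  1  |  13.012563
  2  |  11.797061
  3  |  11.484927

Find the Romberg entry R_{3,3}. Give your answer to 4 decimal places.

11.3801

R_{1,1} = (4·13.012563 − 17.420412) / 3 = 11.543280
R_{2,1} = 11.797061 + (11.797061 − 13.012563)/3 = 11.391894
R_{3,1} = 11.484927 + (11.484927 − 11.797061)/3 = 11.380882
R_{2,2} = 11.391894 + (11.391894 − 11.543280)/15 = 11.381802
R_{3,2} = 11.380882 + (11.380882 − 11.391894)/15 = 11.380148
R_{3,3} = 11.380148 + (11.380148 − 11.381802)/63 = 11.380122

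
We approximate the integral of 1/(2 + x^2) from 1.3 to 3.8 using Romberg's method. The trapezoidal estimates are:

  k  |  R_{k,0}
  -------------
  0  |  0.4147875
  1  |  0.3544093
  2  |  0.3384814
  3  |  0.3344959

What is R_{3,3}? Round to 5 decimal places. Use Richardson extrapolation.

0.33317

Richardson extrapolation on the trapezoidal column (denominator 4−1=3):
R_{1,1} = (4·0.3544093 − 0.4147875) / 3 = 0.3342832
R_{2,1} = 0.3384814 + (0.3384814 − 0.3544093)/3 = 0.3331721
R_{3,1} = 0.3344959 + (0.3344959 − 0.3384814)/3 = 0.3331674
R_{2,2} = (16·0.3331721 − 0.3342832) / 15 = 0.3330980
R_{3,2} = 0.3331674 + (0.3331674 − 0.3331721)/15 = 0.3331671
R_{3,3} = 0.3331671 + (0.3331671 − 0.3330980)/63 = 0.3331682
(Column j=1 coincides with Simpson's rule on the same nodes.)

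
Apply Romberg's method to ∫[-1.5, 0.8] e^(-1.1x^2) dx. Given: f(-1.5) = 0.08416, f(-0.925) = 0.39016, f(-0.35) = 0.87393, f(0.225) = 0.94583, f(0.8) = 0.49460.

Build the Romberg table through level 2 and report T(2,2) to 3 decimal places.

T(0,0) (trapezoid, 1 panel, h=2.3000): 0.66557
T(1,0) (trapezoid, 2 panels, h=1.1500): 1.33781
T(2,0) (trapezoid, 4 panels, h=0.5750): 1.43710
T(1,1) = 1.33781 + (1.33781 − 0.66557)/3 = 1.56189
T(2,1) = 1.43710 + (1.43710 − 1.33781)/3 = 1.47020
T(2,2) = 1.47020 + (1.47020 − 1.56189)/15 = 1.46409

1.464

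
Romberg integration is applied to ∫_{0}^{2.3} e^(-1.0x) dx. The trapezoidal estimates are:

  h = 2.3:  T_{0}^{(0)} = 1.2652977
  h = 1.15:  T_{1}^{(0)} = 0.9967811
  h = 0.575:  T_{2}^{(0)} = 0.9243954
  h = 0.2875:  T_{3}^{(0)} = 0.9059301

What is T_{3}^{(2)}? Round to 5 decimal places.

Richardson extrapolation on the trapezoidal column (denominator 4−1=3):
T_{2}^{(1)} = 0.9243954 + (0.9243954 − 0.9967811)/3 = 0.9002668
T_{3}^{(1)} = (4·0.9059301 − 0.9243954) / 3 = 0.8997750
T_{3}^{(2)} = 0.8997750 + (0.8997750 − 0.9002668)/15 = 0.8997422
(Column j=1 coincides with Simpson's rule on the same nodes.)

0.89974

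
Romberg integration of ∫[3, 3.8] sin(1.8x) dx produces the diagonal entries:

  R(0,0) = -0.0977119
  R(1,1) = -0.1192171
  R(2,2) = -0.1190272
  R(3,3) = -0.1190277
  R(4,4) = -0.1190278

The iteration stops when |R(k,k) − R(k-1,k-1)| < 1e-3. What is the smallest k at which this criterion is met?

k = 2

|R(1,1) − R(0,0)| = 0.0215052 ≥ 1e-3
|R(2,2) − R(1,1)| = 0.0001899 < 1e-3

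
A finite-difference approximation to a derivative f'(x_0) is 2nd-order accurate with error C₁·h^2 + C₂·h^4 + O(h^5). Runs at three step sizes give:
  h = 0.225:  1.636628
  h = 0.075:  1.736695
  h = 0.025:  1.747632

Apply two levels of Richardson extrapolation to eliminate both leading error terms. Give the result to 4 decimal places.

1.7490

First eliminate the h^2 term (factor 3^2 = 9):
  B₁ = (9·1.736695 − 1.636628)/8 = 1.749203
  B₂ = (9·1.747632 − 1.736695)/8 = 1.748999
Then eliminate the h^4 term (factor 3^4 = 81):
  (81·1.748999 − 1.749203)/80 = 1.748996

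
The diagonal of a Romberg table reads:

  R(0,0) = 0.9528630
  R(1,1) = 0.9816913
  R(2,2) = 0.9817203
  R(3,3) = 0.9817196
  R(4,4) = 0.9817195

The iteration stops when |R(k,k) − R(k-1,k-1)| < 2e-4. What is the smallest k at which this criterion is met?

k = 2

|R(1,1) − R(0,0)| = 0.0288283 ≥ 2e-4
|R(2,2) − R(1,1)| = 0.0000290 < 2e-4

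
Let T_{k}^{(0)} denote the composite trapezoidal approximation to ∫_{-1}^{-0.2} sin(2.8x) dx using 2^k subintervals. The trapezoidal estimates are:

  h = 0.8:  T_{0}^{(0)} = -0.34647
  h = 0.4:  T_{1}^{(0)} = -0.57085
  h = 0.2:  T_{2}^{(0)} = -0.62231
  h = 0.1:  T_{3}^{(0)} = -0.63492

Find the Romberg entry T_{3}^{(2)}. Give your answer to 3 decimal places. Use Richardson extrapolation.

-0.639

Richardson extrapolation on the trapezoidal column (denominator 4−1=3):
T_{2}^{(1)} = -0.62231 + (-0.62231 − (-0.57085))/3 = -0.63946
T_{3}^{(1)} = -0.63492 + (-0.63492 − (-0.62231))/3 = -0.63912
T_{3}^{(2)} = (16·(-0.63912) − (-0.63946)) / 15 = -0.63910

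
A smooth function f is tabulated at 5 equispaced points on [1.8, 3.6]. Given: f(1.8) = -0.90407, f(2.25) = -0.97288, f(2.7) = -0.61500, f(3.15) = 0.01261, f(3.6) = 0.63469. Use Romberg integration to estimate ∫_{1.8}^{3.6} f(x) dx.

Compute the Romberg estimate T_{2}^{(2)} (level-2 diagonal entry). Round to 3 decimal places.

T_{0}^{(0)} (trapezoid, 1 panel, h=1.8000): -0.24244
T_{1}^{(0)} (trapezoid, 2 panels, h=0.9000): -0.67472
T_{2}^{(0)} (trapezoid, 4 panels, h=0.4500): -0.76948
T_{1}^{(1)} = -0.67472 + (-0.67472 − (-0.24244))/3 = -0.81881
T_{2}^{(1)} = -0.76948 + (-0.76948 − (-0.67472))/3 = -0.80107
T_{2}^{(2)} = -0.80107 + (-0.80107 − (-0.81881))/15 = -0.79989

-0.800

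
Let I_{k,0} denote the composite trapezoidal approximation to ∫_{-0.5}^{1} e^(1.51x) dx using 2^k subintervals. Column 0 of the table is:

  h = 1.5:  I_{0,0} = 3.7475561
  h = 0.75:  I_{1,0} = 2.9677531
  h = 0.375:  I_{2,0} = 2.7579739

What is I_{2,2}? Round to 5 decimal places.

2.68673

Richardson extrapolation on the trapezoidal column (denominator 4−1=3):
I_{1,1} = 2.9677531 + (2.9677531 − 3.7475561)/3 = 2.7078188
I_{2,1} = (4·2.7579739 − 2.9677531) / 3 = 2.6880475
I_{2,2} = (16·2.6880475 − 2.7078188) / 15 = 2.6867294
(Column j=1 coincides with Simpson's rule on the same nodes.)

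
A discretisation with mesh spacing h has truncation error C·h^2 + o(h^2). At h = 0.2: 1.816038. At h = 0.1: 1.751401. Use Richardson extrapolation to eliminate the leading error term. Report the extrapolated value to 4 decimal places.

1.7299

Extrapolated value = (4·A(h/2) − A(h)) / (4 − 1)
= (4·1.751401 − 1.816038) / 3
= 5.189566 / 3 = 1.729855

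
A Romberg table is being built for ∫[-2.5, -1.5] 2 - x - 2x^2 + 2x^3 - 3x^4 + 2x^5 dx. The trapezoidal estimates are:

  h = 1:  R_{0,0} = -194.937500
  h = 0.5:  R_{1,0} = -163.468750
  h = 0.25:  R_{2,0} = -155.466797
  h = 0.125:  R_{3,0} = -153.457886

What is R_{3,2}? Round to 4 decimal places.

-152.7875

R_{2,1} = (4·(-155.466797) − (-163.468750)) / 3 = -152.799479
R_{3,1} = -153.457886 + (-153.457886 − (-155.466797))/3 = -152.788249
R_{3,2} = -152.788249 + (-152.788249 − (-152.799479))/15 = -152.787500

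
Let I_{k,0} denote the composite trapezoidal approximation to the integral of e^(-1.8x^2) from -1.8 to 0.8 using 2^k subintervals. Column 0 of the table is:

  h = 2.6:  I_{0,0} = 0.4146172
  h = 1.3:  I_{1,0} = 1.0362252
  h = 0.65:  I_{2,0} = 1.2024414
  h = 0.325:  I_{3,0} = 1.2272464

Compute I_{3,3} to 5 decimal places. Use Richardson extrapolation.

I_{1,1} = (4·1.0362252 − 0.4146172) / 3 = 1.2434279
I_{2,1} = (4·1.2024414 − 1.0362252) / 3 = 1.2578468
I_{3,1} = 1.2272464 + (1.2272464 − 1.2024414)/3 = 1.2355147
I_{2,2} = 1.2578468 + (1.2578468 − 1.2434279)/15 = 1.2588081
I_{3,2} = 1.2355147 + (1.2355147 − 1.2578468)/15 = 1.2340259
I_{3,3} = (64·1.2340259 − 1.2588081) / 63 = 1.2336325

1.23363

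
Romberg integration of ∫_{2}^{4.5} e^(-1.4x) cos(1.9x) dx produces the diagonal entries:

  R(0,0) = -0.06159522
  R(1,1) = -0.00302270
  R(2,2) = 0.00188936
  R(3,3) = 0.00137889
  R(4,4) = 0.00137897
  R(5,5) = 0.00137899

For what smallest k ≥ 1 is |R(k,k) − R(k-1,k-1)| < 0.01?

|R(1,1) − R(0,0)| = 0.05857252 ≥ 0.01
|R(2,2) − R(1,1)| = 0.00491206 < 0.01

k = 2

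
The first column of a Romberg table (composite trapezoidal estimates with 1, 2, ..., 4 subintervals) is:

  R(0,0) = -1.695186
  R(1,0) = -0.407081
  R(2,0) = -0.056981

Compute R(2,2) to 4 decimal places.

R(1,1) = -0.407081 + (-0.407081 − (-1.695186))/3 = 0.022287
R(2,1) = (4·(-0.056981) − (-0.407081)) / 3 = 0.059719
R(2,2) = 0.059719 + (0.059719 − 0.022287)/15 = 0.062214

0.0622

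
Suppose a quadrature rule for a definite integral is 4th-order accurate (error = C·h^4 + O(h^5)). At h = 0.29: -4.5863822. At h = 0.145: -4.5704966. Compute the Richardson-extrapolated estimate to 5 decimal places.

The leading error scales as h^4; refining by a factor of 2 reduces it by 2^4 = 16.
Extrapolated value = (16·A(h/2) − A(h)) / (16 − 1)
= (16·(-4.5704966) − (-4.5863822)) / 15
= -68.5415634 / 15 = -4.5694376

-4.56944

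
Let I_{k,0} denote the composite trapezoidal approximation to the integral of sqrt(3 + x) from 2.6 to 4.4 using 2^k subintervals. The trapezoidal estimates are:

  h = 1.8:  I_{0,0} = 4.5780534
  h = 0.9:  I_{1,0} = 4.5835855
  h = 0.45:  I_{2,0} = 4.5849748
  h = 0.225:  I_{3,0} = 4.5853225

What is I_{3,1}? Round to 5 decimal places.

I_{3,1} = 4.5853225 + (4.5853225 − 4.5849748)/3 = 4.5854384

4.58544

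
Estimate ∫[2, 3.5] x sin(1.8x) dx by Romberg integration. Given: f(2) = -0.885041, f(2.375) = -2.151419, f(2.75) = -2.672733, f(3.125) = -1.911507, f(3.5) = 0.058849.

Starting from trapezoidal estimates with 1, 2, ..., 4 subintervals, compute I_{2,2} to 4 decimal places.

-2.7978

I_{0,0} (trapezoid, 1 panel, h=1.5000): -0.619644
I_{1,0} (trapezoid, 2 panels, h=0.7500): -2.314372
I_{2,0} (trapezoid, 4 panels, h=0.3750): -2.680783
I_{1,1} = -2.314372 + (-2.314372 − (-0.619644))/3 = -2.879281
I_{2,1} = -2.680783 + (-2.680783 − (-2.314372))/3 = -2.802920
I_{2,2} = -2.802920 + (-2.802920 − (-2.879281))/15 = -2.797829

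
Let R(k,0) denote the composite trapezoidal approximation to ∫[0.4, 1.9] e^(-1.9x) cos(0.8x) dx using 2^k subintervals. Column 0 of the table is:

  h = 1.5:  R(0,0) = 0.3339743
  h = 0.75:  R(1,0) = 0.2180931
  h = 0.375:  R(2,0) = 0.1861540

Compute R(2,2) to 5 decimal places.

0.17524

R(1,1) = (4·0.2180931 − 0.3339743) / 3 = 0.1794660
R(2,1) = 0.1861540 + (0.1861540 − 0.2180931)/3 = 0.1755076
R(2,2) = 0.1755076 + (0.1755076 − 0.1794660)/15 = 0.1752437
(Column j=1 coincides with Simpson's rule on the same nodes.)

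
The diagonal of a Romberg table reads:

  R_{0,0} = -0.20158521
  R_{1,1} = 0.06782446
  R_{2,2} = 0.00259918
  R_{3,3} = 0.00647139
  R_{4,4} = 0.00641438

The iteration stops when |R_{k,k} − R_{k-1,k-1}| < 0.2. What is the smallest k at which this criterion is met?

k = 2

|R_{1,1} − R_{0,0}| = 0.26940967 ≥ 0.2
|R_{2,2} − R_{1,1}| = 0.06522528 < 0.2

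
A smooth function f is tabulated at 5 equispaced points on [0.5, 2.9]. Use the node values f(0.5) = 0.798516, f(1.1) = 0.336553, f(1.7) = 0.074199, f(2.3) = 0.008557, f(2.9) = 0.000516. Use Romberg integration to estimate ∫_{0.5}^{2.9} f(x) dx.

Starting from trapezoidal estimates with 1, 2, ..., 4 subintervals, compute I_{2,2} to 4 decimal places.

0.4674

I_{0,0} (trapezoid, 1 panel, h=2.4000): 0.958838
I_{1,0} (trapezoid, 2 panels, h=1.2000): 0.568458
I_{2,0} (trapezoid, 4 panels, h=0.6000): 0.491295
I_{1,1} = 0.568458 + (0.568458 − 0.958838)/3 = 0.438331
I_{2,1} = 0.491295 + (0.491295 − 0.568458)/3 = 0.465574
I_{2,2} = 0.465574 + (0.465574 − 0.438331)/15 = 0.467390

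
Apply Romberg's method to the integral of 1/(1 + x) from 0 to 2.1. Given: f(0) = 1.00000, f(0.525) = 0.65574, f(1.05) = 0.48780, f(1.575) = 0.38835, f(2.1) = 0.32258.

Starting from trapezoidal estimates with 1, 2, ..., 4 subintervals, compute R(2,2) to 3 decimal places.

1.132

R(0,0) (trapezoid, 1 panel, h=2.1000): 1.38871
R(1,0) (trapezoid, 2 panels, h=1.0500): 1.20654
R(2,0) (trapezoid, 4 panels, h=0.5250): 1.15142
R(1,1) = 1.20654 + (1.20654 − 1.38871)/3 = 1.14582
R(2,1) = 1.15142 + (1.15142 − 1.20654)/3 = 1.13305
R(2,2) = 1.13305 + (1.13305 − 1.14582)/15 = 1.13220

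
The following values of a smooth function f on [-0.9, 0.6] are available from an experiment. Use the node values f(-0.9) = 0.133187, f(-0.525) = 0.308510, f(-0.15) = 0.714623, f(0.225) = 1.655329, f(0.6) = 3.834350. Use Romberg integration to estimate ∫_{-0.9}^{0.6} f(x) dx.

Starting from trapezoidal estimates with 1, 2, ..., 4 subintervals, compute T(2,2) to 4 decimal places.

1.6532

T(0,0) (trapezoid, 1 panel, h=1.5000): 2.975653
T(1,0) (trapezoid, 2 panels, h=0.7500): 2.023794
T(2,0) (trapezoid, 4 panels, h=0.3750): 1.748336
T(1,1) = 2.023794 + (2.023794 − 2.975653)/3 = 1.706508
T(2,1) = 1.748336 + (1.748336 − 2.023794)/3 = 1.656517
T(2,2) = 1.656517 + (1.656517 − 1.706508)/15 = 1.653184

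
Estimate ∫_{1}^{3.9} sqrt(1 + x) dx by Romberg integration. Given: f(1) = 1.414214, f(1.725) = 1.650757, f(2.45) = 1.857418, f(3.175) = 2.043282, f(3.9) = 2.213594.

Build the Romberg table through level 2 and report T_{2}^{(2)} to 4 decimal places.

T_{0}^{(0)} (trapezoid, 1 panel, h=2.9000): 5.260322
T_{1}^{(0)} (trapezoid, 2 panels, h=1.4500): 5.323417
T_{2}^{(0)} (trapezoid, 4 panels, h=0.7250): 5.339887
T_{1}^{(1)} = 5.323417 + (5.323417 − 5.260322)/3 = 5.344449
T_{2}^{(1)} = 5.339887 + (5.339887 − 5.323417)/3 = 5.345377
T_{2}^{(2)} = 5.345377 + (5.345377 − 5.344449)/15 = 5.345439

5.3454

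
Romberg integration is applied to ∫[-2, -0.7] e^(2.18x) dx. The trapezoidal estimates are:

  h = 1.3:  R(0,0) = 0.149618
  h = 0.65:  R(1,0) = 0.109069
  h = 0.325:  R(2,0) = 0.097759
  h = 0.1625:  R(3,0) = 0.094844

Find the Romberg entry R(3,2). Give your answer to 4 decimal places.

R(2,1) = 0.097759 + (0.097759 − 0.109069)/3 = 0.093989
R(3,1) = 0.094844 + (0.094844 − 0.097759)/3 = 0.093872
R(3,2) = 0.093872 + (0.093872 − 0.093989)/15 = 0.093864

0.0939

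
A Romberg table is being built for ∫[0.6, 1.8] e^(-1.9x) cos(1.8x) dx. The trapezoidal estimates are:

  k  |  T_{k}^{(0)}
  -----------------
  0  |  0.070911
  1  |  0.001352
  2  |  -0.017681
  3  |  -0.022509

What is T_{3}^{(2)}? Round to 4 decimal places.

Richardson extrapolation on the trapezoidal column (denominator 4−1=3):
T_{2}^{(1)} = -0.017681 + (-0.017681 − 0.001352)/3 = -0.024025
T_{3}^{(1)} = -0.022509 + (-0.022509 − (-0.017681))/3 = -0.024118
T_{3}^{(2)} = (16·(-0.024118) − (-0.024025)) / 15 = -0.024124

-0.0241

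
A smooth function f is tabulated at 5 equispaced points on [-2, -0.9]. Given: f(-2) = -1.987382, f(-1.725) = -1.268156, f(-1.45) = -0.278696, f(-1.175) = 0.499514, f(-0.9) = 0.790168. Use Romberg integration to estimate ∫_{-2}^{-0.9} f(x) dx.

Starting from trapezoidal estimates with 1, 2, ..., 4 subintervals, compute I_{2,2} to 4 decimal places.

-0.4439

I_{0,0} (trapezoid, 1 panel, h=1.1000): -0.658468
I_{1,0} (trapezoid, 2 panels, h=0.5500): -0.482517
I_{2,0} (trapezoid, 4 panels, h=0.2750): -0.452635
I_{1,1} = -0.482517 + (-0.482517 − (-0.658468))/3 = -0.423867
I_{2,1} = -0.452635 + (-0.452635 − (-0.482517))/3 = -0.442674
I_{2,2} = -0.442674 + (-0.442674 − (-0.423867))/15 = -0.443928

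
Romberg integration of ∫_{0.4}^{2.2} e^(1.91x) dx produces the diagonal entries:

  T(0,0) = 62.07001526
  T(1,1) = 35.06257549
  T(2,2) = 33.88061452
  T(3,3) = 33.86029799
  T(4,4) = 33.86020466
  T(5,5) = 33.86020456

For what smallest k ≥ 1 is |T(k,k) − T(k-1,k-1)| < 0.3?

|T(1,1) − T(0,0)| = 27.00743977 ≥ 0.3
|T(2,2) − T(1,1)| = 1.18196097 ≥ 0.3
|T(3,3) − T(2,2)| = 0.02031653 < 0.3

k = 3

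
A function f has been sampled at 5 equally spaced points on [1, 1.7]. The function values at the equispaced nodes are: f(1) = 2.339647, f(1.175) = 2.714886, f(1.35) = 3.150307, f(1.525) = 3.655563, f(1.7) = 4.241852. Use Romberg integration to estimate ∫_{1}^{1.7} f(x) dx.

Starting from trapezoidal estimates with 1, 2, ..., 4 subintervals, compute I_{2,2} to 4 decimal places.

2.2379

I_{0,0} (trapezoid, 1 panel, h=0.7000): 2.303525
I_{1,0} (trapezoid, 2 panels, h=0.3500): 2.254370
I_{2,0} (trapezoid, 4 panels, h=0.1750): 2.242013
I_{1,1} = 2.254370 + (2.254370 − 2.303525)/3 = 2.237985
I_{2,1} = 2.242013 + (2.242013 − 2.254370)/3 = 2.237894
I_{2,2} = 2.237894 + (2.237894 − 2.237985)/15 = 2.237888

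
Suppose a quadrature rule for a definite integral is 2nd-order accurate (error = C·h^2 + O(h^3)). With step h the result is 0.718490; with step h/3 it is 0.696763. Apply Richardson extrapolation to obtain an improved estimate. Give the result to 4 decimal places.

0.6940

The leading error scales as h^2; refining by a factor of 3 reduces it by 3^2 = 9.
Extrapolated value = (9·A(h/3) − A(h)) / (9 − 1)
= (9·0.696763 − 0.718490) / 8
= 5.552377 / 8 = 0.694047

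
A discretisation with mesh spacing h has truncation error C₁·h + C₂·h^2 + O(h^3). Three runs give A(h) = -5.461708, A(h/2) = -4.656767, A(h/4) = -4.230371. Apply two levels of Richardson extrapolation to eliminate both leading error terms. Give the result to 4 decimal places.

-3.7880

First eliminate the h term (factor 2^1 = 2):
  B₁ = (2·(-4.656767) − (-5.461708))/1 = -3.851826
  B₂ = (2·(-4.230371) − (-4.656767))/1 = -3.803975
Then eliminate the h^2 term (factor 2^2 = 4):
  (4·(-3.803975) − (-3.851826))/3 = -3.788025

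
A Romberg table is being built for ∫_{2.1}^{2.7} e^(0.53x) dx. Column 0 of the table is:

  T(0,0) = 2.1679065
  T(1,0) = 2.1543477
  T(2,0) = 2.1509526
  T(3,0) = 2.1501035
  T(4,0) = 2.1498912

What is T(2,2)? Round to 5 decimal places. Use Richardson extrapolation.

2.14982

Richardson extrapolation on the trapezoidal column (denominator 4−1=3):
T(1,1) = (4·2.1543477 − 2.1679065) / 3 = 2.1498281
T(2,1) = (4·2.1509526 − 2.1543477) / 3 = 2.1498209
T(2,2) = 2.1498209 + (2.1498209 − 2.1498281)/15 = 2.1498204
(Column j=1 coincides with Simpson's rule on the same nodes.)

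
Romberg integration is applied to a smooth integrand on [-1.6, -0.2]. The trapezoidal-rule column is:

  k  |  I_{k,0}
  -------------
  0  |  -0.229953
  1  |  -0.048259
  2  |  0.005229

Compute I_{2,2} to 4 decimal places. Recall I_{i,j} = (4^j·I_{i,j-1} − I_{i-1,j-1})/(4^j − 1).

Richardson extrapolation on the trapezoidal column (denominator 4−1=3):
I_{1,1} = -0.048259 + (-0.048259 − (-0.229953))/3 = 0.012306
I_{2,1} = (4·0.005229 − (-0.048259)) / 3 = 0.023058
I_{2,2} = (16·0.023058 − 0.012306) / 15 = 0.023775

0.0238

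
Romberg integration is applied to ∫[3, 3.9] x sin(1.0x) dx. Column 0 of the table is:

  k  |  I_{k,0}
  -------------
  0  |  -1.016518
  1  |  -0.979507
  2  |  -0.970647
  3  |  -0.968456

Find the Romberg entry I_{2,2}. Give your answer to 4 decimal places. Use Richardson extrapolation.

-0.9677

I_{1,1} = (4·(-0.979507) − (-1.016518)) / 3 = -0.967170
I_{2,1} = (4·(-0.970647) − (-0.979507)) / 3 = -0.967694
I_{2,2} = -0.967694 + (-0.967694 − (-0.967170))/15 = -0.967729
(Column j=1 coincides with Simpson's rule on the same nodes.)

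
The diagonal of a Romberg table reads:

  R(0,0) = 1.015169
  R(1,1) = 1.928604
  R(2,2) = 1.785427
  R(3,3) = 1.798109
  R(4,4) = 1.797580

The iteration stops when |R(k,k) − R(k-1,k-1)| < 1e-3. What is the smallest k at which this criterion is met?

k = 4

|R(1,1) − R(0,0)| = 0.913435 ≥ 1e-3
|R(2,2) − R(1,1)| = 0.143177 ≥ 1e-3
|R(3,3) − R(2,2)| = 0.012682 ≥ 1e-3
|R(4,4) − R(3,3)| = 0.000529 < 1e-3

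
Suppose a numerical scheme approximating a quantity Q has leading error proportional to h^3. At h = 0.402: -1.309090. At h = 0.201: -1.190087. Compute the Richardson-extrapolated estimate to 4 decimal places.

The leading error scales as h^3; refining by a factor of 2 reduces it by 2^3 = 8.
Extrapolated value = (8·A(h/2) − A(h)) / (8 − 1)
= (8·(-1.190087) − (-1.309090)) / 7
= -8.211606 / 7 = -1.173087

-1.1731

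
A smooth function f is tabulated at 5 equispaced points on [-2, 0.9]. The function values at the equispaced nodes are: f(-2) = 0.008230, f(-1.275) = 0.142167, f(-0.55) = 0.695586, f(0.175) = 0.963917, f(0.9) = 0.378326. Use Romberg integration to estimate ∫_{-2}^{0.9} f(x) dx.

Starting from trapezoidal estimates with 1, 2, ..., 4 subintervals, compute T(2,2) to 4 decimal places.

1.4966

T(0,0) (trapezoid, 1 panel, h=2.9000): 0.560506
T(1,0) (trapezoid, 2 panels, h=1.4500): 1.288853
T(2,0) (trapezoid, 4 panels, h=0.7250): 1.446337
T(1,1) = 1.288853 + (1.288853 − 0.560506)/3 = 1.531635
T(2,1) = 1.446337 + (1.446337 − 1.288853)/3 = 1.498832
T(2,2) = 1.498832 + (1.498832 − 1.531635)/15 = 1.496645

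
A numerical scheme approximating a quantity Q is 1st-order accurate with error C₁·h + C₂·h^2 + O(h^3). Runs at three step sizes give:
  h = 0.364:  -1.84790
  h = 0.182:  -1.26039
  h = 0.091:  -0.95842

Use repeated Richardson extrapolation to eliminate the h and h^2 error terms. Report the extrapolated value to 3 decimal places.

-0.651

First eliminate the h term (factor 2^1 = 2):
  B₁ = (2·(-1.26039) − (-1.84790))/1 = -0.67288
  B₂ = (2·(-0.95842) − (-1.26039))/1 = -0.65645
Then eliminate the h^2 term (factor 2^2 = 4):
  (4·(-0.65645) − (-0.67288))/3 = -0.65097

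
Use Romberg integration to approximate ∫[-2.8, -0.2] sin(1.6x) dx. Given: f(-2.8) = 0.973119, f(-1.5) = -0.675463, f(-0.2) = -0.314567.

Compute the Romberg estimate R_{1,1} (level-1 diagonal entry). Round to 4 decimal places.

-0.8854

R_{0,0} (trapezoid, 1 panel, h=2.6000): 0.856118
R_{1,0} (trapezoid, 2 panels, h=1.3000): -0.450043
R_{1,1} = -0.450043 + (-0.450043 − 0.856118)/3 = -0.885430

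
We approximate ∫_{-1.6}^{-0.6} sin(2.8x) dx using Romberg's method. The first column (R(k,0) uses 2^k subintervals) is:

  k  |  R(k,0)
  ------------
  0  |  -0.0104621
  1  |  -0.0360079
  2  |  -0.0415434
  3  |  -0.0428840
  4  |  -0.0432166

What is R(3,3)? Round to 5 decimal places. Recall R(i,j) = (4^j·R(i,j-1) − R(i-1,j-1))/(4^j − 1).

-0.04333

R(1,1) = -0.0360079 + (-0.0360079 − (-0.0104621))/3 = -0.0445232
R(2,1) = -0.0415434 + (-0.0415434 − (-0.0360079))/3 = -0.0433886
R(3,1) = -0.0428840 + (-0.0428840 − (-0.0415434))/3 = -0.0433309
R(2,2) = (16·(-0.0433886) − (-0.0445232)) / 15 = -0.0433130
R(3,2) = (16·(-0.0433309) − (-0.0433886)) / 15 = -0.0433271
R(3,3) = (64·(-0.0433271) − (-0.0433130)) / 63 = -0.0433273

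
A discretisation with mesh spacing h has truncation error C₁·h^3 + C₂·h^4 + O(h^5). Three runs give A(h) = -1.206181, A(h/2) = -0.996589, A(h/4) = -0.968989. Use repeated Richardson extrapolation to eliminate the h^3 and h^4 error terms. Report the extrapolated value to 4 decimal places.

-0.9649

First eliminate the h^3 term (factor 2^3 = 8):
  B₁ = (8·(-0.996589) − (-1.206181))/7 = -0.966647
  B₂ = (8·(-0.968989) − (-0.996589))/7 = -0.965046
Then eliminate the h^4 term (factor 2^4 = 16):
  (16·(-0.965046) − (-0.966647))/15 = -0.964939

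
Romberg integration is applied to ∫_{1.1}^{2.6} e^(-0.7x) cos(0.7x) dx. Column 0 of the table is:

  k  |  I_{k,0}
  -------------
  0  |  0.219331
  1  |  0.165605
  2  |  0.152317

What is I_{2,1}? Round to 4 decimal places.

0.1479

I_{2,1} = 0.152317 + (0.152317 − 0.165605)/3 = 0.147888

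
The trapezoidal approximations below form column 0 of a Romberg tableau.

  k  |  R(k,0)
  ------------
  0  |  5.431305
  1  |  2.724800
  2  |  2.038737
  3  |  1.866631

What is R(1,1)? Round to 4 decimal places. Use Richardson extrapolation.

1.8226

Richardson extrapolation on the trapezoidal column (denominator 4−1=3):
R(1,1) = 2.724800 + (2.724800 − 5.431305)/3 = 1.822632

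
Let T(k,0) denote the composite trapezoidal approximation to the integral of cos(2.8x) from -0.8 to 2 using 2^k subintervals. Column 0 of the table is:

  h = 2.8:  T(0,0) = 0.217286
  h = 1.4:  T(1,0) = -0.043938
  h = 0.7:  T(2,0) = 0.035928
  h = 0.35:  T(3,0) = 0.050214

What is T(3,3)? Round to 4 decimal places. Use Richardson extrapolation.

Richardson extrapolation on the trapezoidal column (denominator 4−1=3):
T(1,1) = (4·(-0.043938) − 0.217286) / 3 = -0.131013
T(2,1) = (4·0.035928 − (-0.043938)) / 3 = 0.062550
T(3,1) = 0.050214 + (0.050214 − 0.035928)/3 = 0.054976
T(2,2) = 0.062550 + (0.062550 − (-0.131013))/15 = 0.075454
T(3,2) = 0.054976 + (0.054976 − 0.062550)/15 = 0.054471
T(3,3) = 0.054471 + (0.054471 − 0.075454)/63 = 0.054138

0.0541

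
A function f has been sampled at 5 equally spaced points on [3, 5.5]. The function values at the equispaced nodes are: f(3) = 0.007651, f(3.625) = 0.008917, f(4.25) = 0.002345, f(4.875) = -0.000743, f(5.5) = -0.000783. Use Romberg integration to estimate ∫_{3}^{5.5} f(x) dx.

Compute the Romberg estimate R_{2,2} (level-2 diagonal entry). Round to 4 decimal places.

0.0094

R_{0,0} (trapezoid, 1 panel, h=2.5000): 0.008585
R_{1,0} (trapezoid, 2 panels, h=1.2500): 0.007224
R_{2,0} (trapezoid, 4 panels, h=0.6250): 0.008721
R_{1,1} = 0.007224 + (0.007224 − 0.008585)/3 = 0.006770
R_{2,1} = 0.008721 + (0.008721 − 0.007224)/3 = 0.009220
R_{2,2} = 0.009220 + (0.009220 − 0.006770)/15 = 0.009383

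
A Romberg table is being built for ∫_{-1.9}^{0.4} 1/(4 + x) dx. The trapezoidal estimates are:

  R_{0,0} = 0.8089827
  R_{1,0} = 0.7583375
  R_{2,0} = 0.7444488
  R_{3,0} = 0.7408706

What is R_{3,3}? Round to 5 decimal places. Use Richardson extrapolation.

R_{1,1} = (4·0.7583375 − 0.8089827) / 3 = 0.7414558
R_{2,1} = (4·0.7444488 − 0.7583375) / 3 = 0.7398192
R_{3,1} = (4·0.7408706 − 0.7444488) / 3 = 0.7396779
R_{2,2} = (16·0.7398192 − 0.7414558) / 15 = 0.7397101
R_{3,2} = 0.7396779 + (0.7396779 − 0.7398192)/15 = 0.7396685
R_{3,3} = 0.7396685 + (0.7396685 − 0.7397101)/63 = 0.7396678

0.73967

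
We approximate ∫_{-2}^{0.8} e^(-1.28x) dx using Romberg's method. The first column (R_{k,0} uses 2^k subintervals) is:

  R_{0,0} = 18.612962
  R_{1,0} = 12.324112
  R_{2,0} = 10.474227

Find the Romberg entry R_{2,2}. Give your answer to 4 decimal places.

9.8329

R_{1,1} = 12.324112 + (12.324112 − 18.612962)/3 = 10.227829
R_{2,1} = (4·10.474227 − 12.324112) / 3 = 9.857599
R_{2,2} = (16·9.857599 − 10.227829) / 15 = 9.832917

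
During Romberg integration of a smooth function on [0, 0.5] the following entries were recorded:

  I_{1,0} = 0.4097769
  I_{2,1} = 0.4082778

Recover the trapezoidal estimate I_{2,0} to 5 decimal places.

0.40865

From I_{2,1} = (4·I_{2,0} − I_{1,0})/3, solve for I_{2,0}:
4·I_{2,0} = 3·0.4082778 + 0.4097769 = 1.6346103
I_{2,0} = 0.4086526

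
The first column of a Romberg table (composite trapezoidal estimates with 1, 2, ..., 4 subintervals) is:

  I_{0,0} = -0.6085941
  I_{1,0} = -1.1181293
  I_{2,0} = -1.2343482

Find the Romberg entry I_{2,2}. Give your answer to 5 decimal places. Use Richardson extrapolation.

Richardson extrapolation on the trapezoidal column (denominator 4−1=3):
I_{1,1} = -1.1181293 + (-1.1181293 − (-0.6085941))/3 = -1.2879744
I_{2,1} = (4·(-1.2343482) − (-1.1181293)) / 3 = -1.2730878
I_{2,2} = (16·(-1.2730878) − (-1.2879744)) / 15 = -1.2720954

-1.27210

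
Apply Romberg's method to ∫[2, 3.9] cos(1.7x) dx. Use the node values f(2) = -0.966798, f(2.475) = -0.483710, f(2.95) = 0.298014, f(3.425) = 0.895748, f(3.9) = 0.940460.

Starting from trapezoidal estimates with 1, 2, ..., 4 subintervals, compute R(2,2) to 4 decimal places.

0.3500

R(0,0) (trapezoid, 1 panel, h=1.9000): -0.025021
R(1,0) (trapezoid, 2 panels, h=0.9500): 0.270603
R(2,0) (trapezoid, 4 panels, h=0.4750): 0.331019
R(1,1) = 0.270603 + (0.270603 − (-0.025021))/3 = 0.369144
R(2,1) = 0.331019 + (0.331019 − 0.270603)/3 = 0.351158
R(2,2) = 0.351158 + (0.351158 − 0.369144)/15 = 0.349959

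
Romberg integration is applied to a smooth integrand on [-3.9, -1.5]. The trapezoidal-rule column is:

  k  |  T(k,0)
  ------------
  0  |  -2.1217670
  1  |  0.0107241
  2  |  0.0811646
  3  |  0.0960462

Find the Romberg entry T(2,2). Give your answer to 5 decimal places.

0.06352

Richardson extrapolation on the trapezoidal column (denominator 4−1=3):
T(1,1) = 0.0107241 + (0.0107241 − (-2.1217670))/3 = 0.7215545
T(2,1) = (4·0.0811646 − 0.0107241) / 3 = 0.1046448
T(2,2) = 0.1046448 + (0.1046448 − 0.7215545)/15 = 0.0635175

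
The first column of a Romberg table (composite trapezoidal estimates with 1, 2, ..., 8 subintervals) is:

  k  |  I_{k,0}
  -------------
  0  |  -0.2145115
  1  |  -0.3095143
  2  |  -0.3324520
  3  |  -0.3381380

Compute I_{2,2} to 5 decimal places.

Richardson extrapolation on the trapezoidal column (denominator 4−1=3):
I_{1,1} = -0.3095143 + (-0.3095143 − (-0.2145115))/3 = -0.3411819
I_{2,1} = (4·(-0.3324520) − (-0.3095143)) / 3 = -0.3400979
I_{2,2} = -0.3400979 + (-0.3400979 − (-0.3411819))/15 = -0.3400256
(Column j=1 coincides with Simpson's rule on the same nodes.)

-0.34003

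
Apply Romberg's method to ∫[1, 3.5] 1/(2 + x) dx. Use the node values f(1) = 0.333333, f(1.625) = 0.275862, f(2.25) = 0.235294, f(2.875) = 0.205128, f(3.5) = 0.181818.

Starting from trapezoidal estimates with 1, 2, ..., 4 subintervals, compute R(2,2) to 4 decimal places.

0.6061

R(0,0) (trapezoid, 1 panel, h=2.5000): 0.643939
R(1,0) (trapezoid, 2 panels, h=1.2500): 0.616087
R(2,0) (trapezoid, 4 panels, h=0.6250): 0.608662
R(1,1) = 0.616087 + (0.616087 − 0.643939)/3 = 0.606803
R(2,1) = 0.608662 + (0.608662 − 0.616087)/3 = 0.606187
R(2,2) = 0.606187 + (0.606187 − 0.606803)/15 = 0.606146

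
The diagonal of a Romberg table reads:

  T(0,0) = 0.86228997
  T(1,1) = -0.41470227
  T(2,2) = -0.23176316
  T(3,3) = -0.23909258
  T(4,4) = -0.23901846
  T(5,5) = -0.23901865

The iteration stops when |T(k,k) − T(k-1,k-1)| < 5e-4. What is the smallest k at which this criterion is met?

k = 4

|T(1,1) − T(0,0)| = 1.27699224 ≥ 5e-4
|T(2,2) − T(1,1)| = 0.18293911 ≥ 5e-4
|T(3,3) − T(2,2)| = 0.00732942 ≥ 5e-4
|T(4,4) − T(3,3)| = 0.00007412 < 5e-4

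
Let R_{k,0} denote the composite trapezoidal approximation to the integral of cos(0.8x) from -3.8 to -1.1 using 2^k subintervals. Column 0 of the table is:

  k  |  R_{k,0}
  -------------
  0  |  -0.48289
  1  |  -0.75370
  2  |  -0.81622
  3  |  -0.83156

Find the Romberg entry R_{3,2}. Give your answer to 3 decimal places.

-0.837

R_{2,1} = (4·(-0.81622) − (-0.75370)) / 3 = -0.83706
R_{3,1} = (4·(-0.83156) − (-0.81622)) / 3 = -0.83667
R_{3,2} = (16·(-0.83667) − (-0.83706)) / 15 = -0.83664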